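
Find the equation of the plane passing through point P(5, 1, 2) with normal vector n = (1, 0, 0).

The plane through P with normal n = (a, b, c) satisfies n·(r - P) = 0,
i.e. ax + by + cz = a·x₀ + b·y₀ + c·z₀.
d = 1·5 + 0·1 + 0·2
  = 5 + 0 + 0
  = 5
Equation: x = 5

x = 5


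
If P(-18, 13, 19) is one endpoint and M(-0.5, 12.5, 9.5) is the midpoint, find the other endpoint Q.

Q = 2M - P
  = (2·(-0.5) - (-18), 2·12.5 - 13, 2·9.5 - 19)
  = (-1 + 18, 25 - 13, 19 - 19)
  = (17, 12, 0)

(17, 12, 0)


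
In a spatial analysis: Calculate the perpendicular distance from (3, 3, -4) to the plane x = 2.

distance = |a·x₀ + b·y₀ + c·z₀ - d| / √(a² + b² + c²)
  = |1·3 + 0·3 + 0·(-4) - 2| / √(1² + 0² + 0²)
  = |3 + 0 + 0 - 2| / √(1 + 0 + 0)
  = |1| / √1
  = 1 / 1
  ≈ 1

1


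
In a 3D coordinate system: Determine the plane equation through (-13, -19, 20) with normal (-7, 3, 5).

The plane through P with normal n = (a, b, c) satisfies n·(r - P) = 0,
i.e. ax + by + cz = a·x₀ + b·y₀ + c·z₀.
d = (-7)·(-13) + 3·(-19) + 5·20
  = 91 - 57 + 100
  = 134
Equation: -7x + 3y + 5z = 134

-7x + 3y + 5z = 134


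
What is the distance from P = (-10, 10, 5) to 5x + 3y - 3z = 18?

distance = |a·x₀ + b·y₀ + c·z₀ - d| / √(a² + b² + c²)
  = |5·(-10) + 3·10 + (-3)·5 - 18| / √(5² + 3² + (-3)²)
  = |-50 + 30 - 15 - 18| / √(25 + 9 + 9)
  = |-53| / √43
  = 53 / 6.557
  ≈ 8.082

8.082


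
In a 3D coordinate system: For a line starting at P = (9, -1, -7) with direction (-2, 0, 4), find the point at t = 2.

P(t) = P + t·d
  = (9 + (-2)·2, -1 + 0·2, -7 + 4·2)
  = (9 - 4, -1 + 0, -7 + 8)
  = (5, -1, 1)

(5, -1, 1)


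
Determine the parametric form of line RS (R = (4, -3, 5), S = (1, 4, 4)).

Direction vector d = S - R = (1 - 4, 4 + 3, 4 - 5) = (-3, 7, -1)
Parametric form r = R + t·d:
x = 4 - 3t, y = -3 + 7t, z = 5 - t

x = 4 - 3t, y = -3 + 7t, z = 5 - t


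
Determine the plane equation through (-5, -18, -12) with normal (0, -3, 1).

The plane through P with normal n = (a, b, c) satisfies n·(r - P) = 0,
i.e. ax + by + cz = a·x₀ + b·y₀ + c·z₀.
d = 0·(-5) + (-3)·(-18) + 1·(-12)
  = 0 + 54 - 12
  = 42
Equation: -3y + z = 42

-3y + z = 42


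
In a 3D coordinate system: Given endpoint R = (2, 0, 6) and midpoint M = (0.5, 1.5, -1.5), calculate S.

S = 2M - R
  = (2·0.5 - 2, 2·1.5 - 0, 2·(-1.5) - 6)
  = (1 - 2, 3 + 0, -3 - 6)
  = (-1, 3, -9)

(-1, 3, -9)


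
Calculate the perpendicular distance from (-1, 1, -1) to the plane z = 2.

distance = |a·x₀ + b·y₀ + c·z₀ - d| / √(a² + b² + c²)
  = |0·(-1) + 0·1 + 1·(-1) - 2| / √(0² + 0² + 1²)
  = |0 + 0 - 1 - 2| / √(0 + 0 + 1)
  = |-3| / √1
  = 3 / 1
  ≈ 3

3


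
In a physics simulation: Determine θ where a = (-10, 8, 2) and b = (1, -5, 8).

a·b = (-10)·1 + 8·(-5) + 2·8 = -10 - 40 + 16 = -34
|a| = √((-10)² + 8² + 2²) = √168 ≈ 12.96
|b| = √(1² + (-5)² + 8²) = √90 ≈ 9.487
cos θ = (a·b)/(|a||b|) = -34/(12.96·9.487) ≈ -0.2765
θ = arccos(-0.2765) ≈ 106.1°

106.1°


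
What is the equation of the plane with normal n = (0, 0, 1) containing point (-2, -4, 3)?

The plane through P with normal n = (a, b, c) satisfies n·(r - P) = 0,
i.e. ax + by + cz = a·x₀ + b·y₀ + c·z₀.
d = 0·(-2) + 0·(-4) + 1·3
  = 0 + 0 + 3
  = 3
Equation: z = 3

z = 3


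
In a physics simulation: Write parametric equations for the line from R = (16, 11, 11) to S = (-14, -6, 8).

Direction vector d = S - R = (-14 - 16, -6 - 11, 8 - 11) = (-30, -17, -3)
Parametric form r = R + t·d:
x = 16 - 30t, y = 11 - 17t, z = 11 - 3t

x = 16 - 30t, y = 11 - 17t, z = 11 - 3t


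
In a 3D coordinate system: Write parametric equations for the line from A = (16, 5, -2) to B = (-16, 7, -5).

Direction vector d = B - A = (-16 - 16, 7 - 5, -5 + 2) = (-32, 2, -3)
Parametric form r = A + t·d:
x = 16 - 32t, y = 5 + 2t, z = -2 - 3t

x = 16 - 32t, y = 5 + 2t, z = -2 - 3t


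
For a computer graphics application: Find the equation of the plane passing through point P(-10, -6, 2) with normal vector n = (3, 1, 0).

The plane through P with normal n = (a, b, c) satisfies n·(r - P) = 0,
i.e. ax + by + cz = a·x₀ + b·y₀ + c·z₀.
d = 3·(-10) + 1·(-6) + 0·2
  = -30 - 6 + 0
  = -36
Equation: 3x + y = -36

3x + y = -36


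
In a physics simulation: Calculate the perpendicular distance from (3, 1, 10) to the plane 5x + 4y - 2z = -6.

distance = |a·x₀ + b·y₀ + c·z₀ - d| / √(a² + b² + c²)
  = |5·3 + 4·1 + (-2)·10 - (-6)| / √(5² + 4² + (-2)²)
  = |15 + 4 - 20 + 6| / √(25 + 16 + 4)
  = |5| / √45
  = 5 / 6.708
  ≈ 0.7454

0.7454


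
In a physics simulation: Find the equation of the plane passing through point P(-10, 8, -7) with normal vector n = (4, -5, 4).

The plane through P with normal n = (a, b, c) satisfies n·(r - P) = 0,
i.e. ax + by + cz = a·x₀ + b·y₀ + c·z₀.
d = 4·(-10) + (-5)·8 + 4·(-7)
  = -40 - 40 - 28
  = -108
Equation: 4x - 5y + 4z = -108

4x - 5y + 4z = -108


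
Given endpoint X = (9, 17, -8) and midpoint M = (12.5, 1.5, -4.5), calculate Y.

Y = 2M - X
  = (2·12.5 - 9, 2·1.5 - 17, 2·(-4.5) - (-8))
  = (25 - 9, 3 - 17, -9 + 8)
  = (16, -14, -1)

(16, -14, -1)


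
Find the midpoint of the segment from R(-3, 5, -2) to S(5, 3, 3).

M = ((x₁+x₂)/2, (y₁+y₂)/2, (z₁+z₂)/2)
  = ((-3 + 5)/2, (5 + 3)/2, (-2 + 3)/2)
  = (2/2, 8/2, 1/2)
  = (1, 4, 0.5)

(1, 4, 0.5)


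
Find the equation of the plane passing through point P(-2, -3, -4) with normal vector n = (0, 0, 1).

The plane through P with normal n = (a, b, c) satisfies n·(r - P) = 0,
i.e. ax + by + cz = a·x₀ + b·y₀ + c·z₀.
d = 0·(-2) + 0·(-3) + 1·(-4)
  = 0 + 0 - 4
  = -4
Equation: z = -4

z = -4


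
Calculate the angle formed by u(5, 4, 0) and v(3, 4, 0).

u·v = 5·3 + 4·4 + 0·0 = 15 + 16 + 0 = 31
|u| = √(5² + 4² + 0²) = √41 ≈ 6.403
|v| = √(3² + 4² + 0²) = √25 ≈ 5
cos θ = (u·v)/(|u||v|) = 31/(6.403·5) ≈ 0.9683
θ = arccos(0.9683) ≈ 14.47°

14.47°


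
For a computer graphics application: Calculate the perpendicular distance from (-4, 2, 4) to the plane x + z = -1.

distance = |a·x₀ + b·y₀ + c·z₀ - d| / √(a² + b² + c²)
  = |1·(-4) + 0·2 + 1·4 - (-1)| / √(1² + 0² + 1²)
  = |-4 + 0 + 4 + 1| / √(1 + 0 + 1)
  = |1| / √2
  = 1 / 1.414
  ≈ 0.7071

0.7071


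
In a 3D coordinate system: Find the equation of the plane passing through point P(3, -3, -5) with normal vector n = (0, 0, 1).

The plane through P with normal n = (a, b, c) satisfies n·(r - P) = 0,
i.e. ax + by + cz = a·x₀ + b·y₀ + c·z₀.
d = 0·3 + 0·(-3) + 1·(-5)
  = 0 + 0 - 5
  = -5
Equation: z = -5

z = -5


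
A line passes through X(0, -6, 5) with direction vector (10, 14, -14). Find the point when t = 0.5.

P(t) = X + t·d
  = (0 + 10·0.5, -6 + 14·0.5, 5 + (-14)·0.5)
  = (0 + 5, -6 + 7, 5 - 7)
  = (5, 1, -2)

(5, 1, -2)


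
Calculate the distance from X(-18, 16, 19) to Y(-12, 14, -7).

d = √[(x₂-x₁)² + (y₂-y₁)² + (z₂-z₁)²]
  = √[6² + (-2)² + (-26)²]
  = √[36 + 4 + 676]
  = √716
  ≈ 26.76

26.76


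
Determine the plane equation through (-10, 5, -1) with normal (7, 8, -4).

The plane through P with normal n = (a, b, c) satisfies n·(r - P) = 0,
i.e. ax + by + cz = a·x₀ + b·y₀ + c·z₀.
d = 7·(-10) + 8·5 + (-4)·(-1)
  = -70 + 40 + 4
  = -26
Equation: 7x + 8y - 4z = -26

7x + 8y - 4z = -26


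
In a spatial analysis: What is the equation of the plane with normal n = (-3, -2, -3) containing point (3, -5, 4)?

The plane through P with normal n = (a, b, c) satisfies n·(r - P) = 0,
i.e. ax + by + cz = a·x₀ + b·y₀ + c·z₀.
d = (-3)·3 + (-2)·(-5) + (-3)·4
  = -9 + 10 - 12
  = -11
Equation: -3x - 2y - 3z = -11

-3x - 2y - 3z = -11


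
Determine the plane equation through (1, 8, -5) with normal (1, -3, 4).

The plane through P with normal n = (a, b, c) satisfies n·(r - P) = 0,
i.e. ax + by + cz = a·x₀ + b·y₀ + c·z₀.
d = 1·1 + (-3)·8 + 4·(-5)
  = 1 - 24 - 20
  = -43
Equation: x - 3y + 4z = -43

x - 3y + 4z = -43


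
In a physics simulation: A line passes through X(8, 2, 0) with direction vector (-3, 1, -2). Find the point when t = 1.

P(t) = X + t·d
  = (8 + (-3)·1, 2 + 1·1, 0 + (-2)·1)
  = (8 - 3, 2 + 1, 0 - 2)
  = (5, 3, -2)

(5, 3, -2)


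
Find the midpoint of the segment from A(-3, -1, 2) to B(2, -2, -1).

M = ((x₁+x₂)/2, (y₁+y₂)/2, (z₁+z₂)/2)
  = ((-3 + 2)/2, (-1 - 2)/2, (2 - 1)/2)
  = (-1/2, -3/2, 1/2)
  = (-0.5, -1.5, 0.5)

(-0.5, -1.5, 0.5)


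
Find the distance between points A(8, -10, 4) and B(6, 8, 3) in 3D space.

d = √[(x₂-x₁)² + (y₂-y₁)² + (z₂-z₁)²]
  = √[(-2)² + 18² + (-1)²]
  = √[4 + 324 + 1]
  = √329
  ≈ 18.14

18.14


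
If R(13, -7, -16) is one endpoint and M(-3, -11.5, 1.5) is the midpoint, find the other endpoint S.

S = 2M - R
  = (2·(-3) - 13, 2·(-11.5) - (-7), 2·1.5 - (-16))
  = (-6 - 13, -23 + 7, 3 + 16)
  = (-19, -16, 19)

(-19, -16, 19)


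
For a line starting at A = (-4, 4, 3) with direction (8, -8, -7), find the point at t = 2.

P(t) = A + t·d
  = (-4 + 8·2, 4 + (-8)·2, 3 + (-7)·2)
  = (-4 + 16, 4 - 16, 3 - 14)
  = (12, -12, -11)

(12, -12, -11)


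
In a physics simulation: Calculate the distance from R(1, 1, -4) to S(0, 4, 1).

d = √[(x₂-x₁)² + (y₂-y₁)² + (z₂-z₁)²]
  = √[(-1)² + 3² + 5²]
  = √[1 + 9 + 25]
  = √35
  ≈ 5.916

5.916


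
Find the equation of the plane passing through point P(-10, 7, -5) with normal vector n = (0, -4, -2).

The plane through P with normal n = (a, b, c) satisfies n·(r - P) = 0,
i.e. ax + by + cz = a·x₀ + b·y₀ + c·z₀.
d = 0·(-10) + (-4)·7 + (-2)·(-5)
  = 0 - 28 + 10
  = -18
Equation: -4y - 2z = -18

-4y - 2z = -18


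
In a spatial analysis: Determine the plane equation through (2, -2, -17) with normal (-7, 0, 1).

The plane through P with normal n = (a, b, c) satisfies n·(r - P) = 0,
i.e. ax + by + cz = a·x₀ + b·y₀ + c·z₀.
d = (-7)·2 + 0·(-2) + 1·(-17)
  = -14 + 0 - 17
  = -31
Equation: -7x + z = -31

-7x + z = -31


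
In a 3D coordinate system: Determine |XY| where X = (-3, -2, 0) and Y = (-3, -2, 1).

d = √[(x₂-x₁)² + (y₂-y₁)² + (z₂-z₁)²]
  = √[0² + 0² + 1²]
  = √[0 + 0 + 1]
  = √1
  ≈ 1

1


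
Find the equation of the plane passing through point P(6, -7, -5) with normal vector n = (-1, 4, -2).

The plane through P with normal n = (a, b, c) satisfies n·(r - P) = 0,
i.e. ax + by + cz = a·x₀ + b·y₀ + c·z₀.
d = (-1)·6 + 4·(-7) + (-2)·(-5)
  = -6 - 28 + 10
  = -24
Equation: -x + 4y - 2z = -24

-x + 4y - 2z = -24


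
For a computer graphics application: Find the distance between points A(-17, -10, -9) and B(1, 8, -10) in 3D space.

d = √[(x₂-x₁)² + (y₂-y₁)² + (z₂-z₁)²]
  = √[18² + 18² + (-1)²]
  = √[324 + 324 + 1]
  = √649
  ≈ 25.48

25.48


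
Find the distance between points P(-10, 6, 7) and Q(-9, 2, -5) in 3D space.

d = √[(x₂-x₁)² + (y₂-y₁)² + (z₂-z₁)²]
  = √[1² + (-4)² + (-12)²]
  = √[1 + 16 + 144]
  = √161
  ≈ 12.69

12.69


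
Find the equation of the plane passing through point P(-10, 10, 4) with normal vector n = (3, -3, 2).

The plane through P with normal n = (a, b, c) satisfies n·(r - P) = 0,
i.e. ax + by + cz = a·x₀ + b·y₀ + c·z₀.
d = 3·(-10) + (-3)·10 + 2·4
  = -30 - 30 + 8
  = -52
Equation: 3x - 3y + 2z = -52

3x - 3y + 2z = -52


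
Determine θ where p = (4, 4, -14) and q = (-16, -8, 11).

p·q = 4·(-16) + 4·(-8) + (-14)·11 = -64 - 32 - 154 = -250
|p| = √(4² + 4² + (-14)²) = √228 ≈ 15.1
|q| = √((-16)² + (-8)² + 11²) = √441 ≈ 21
cos θ = (p·q)/(|p||q|) = -250/(15.1·21) ≈ -0.7884
θ = arccos(-0.7884) ≈ 142°

142°


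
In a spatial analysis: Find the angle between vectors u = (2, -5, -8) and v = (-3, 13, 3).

u·v = 2·(-3) + (-5)·13 + (-8)·3 = -6 - 65 - 24 = -95
|u| = √(2² + (-5)² + (-8)²) = √93 ≈ 9.644
|v| = √((-3)² + 13² + 3²) = √187 ≈ 13.67
cos θ = (u·v)/(|u||v|) = -95/(9.644·13.67) ≈ -0.7204
θ = arccos(-0.7204) ≈ 136.1°

136.1°


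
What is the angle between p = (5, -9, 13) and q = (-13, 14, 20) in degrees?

p·q = 5·(-13) + (-9)·14 + 13·20 = -65 - 126 + 260 = 69
|p| = √(5² + (-9)² + 13²) = √275 ≈ 16.58
|q| = √((-13)² + 14² + 20²) = √765 ≈ 27.66
cos θ = (p·q)/(|p||q|) = 69/(16.58·27.66) ≈ 0.1504
θ = arccos(0.1504) ≈ 81.35°

81.35°


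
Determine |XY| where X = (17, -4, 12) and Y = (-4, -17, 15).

d = √[(x₂-x₁)² + (y₂-y₁)² + (z₂-z₁)²]
  = √[(-21)² + (-13)² + 3²]
  = √[441 + 169 + 9]
  = √619
  ≈ 24.88

24.88


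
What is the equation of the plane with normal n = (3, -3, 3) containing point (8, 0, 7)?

The plane through P with normal n = (a, b, c) satisfies n·(r - P) = 0,
i.e. ax + by + cz = a·x₀ + b·y₀ + c·z₀.
d = 3·8 + (-3)·0 + 3·7
  = 24 + 0 + 21
  = 45
Equation: 3x - 3y + 3z = 45

3x - 3y + 3z = 45


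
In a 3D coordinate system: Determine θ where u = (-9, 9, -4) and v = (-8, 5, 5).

u·v = (-9)·(-8) + 9·5 + (-4)·5 = 72 + 45 - 20 = 97
|u| = √((-9)² + 9² + (-4)²) = √178 ≈ 13.34
|v| = √((-8)² + 5² + 5²) = √114 ≈ 10.68
cos θ = (u·v)/(|u||v|) = 97/(13.34·10.68) ≈ 0.6809
θ = arccos(0.6809) ≈ 47.08°

47.08°


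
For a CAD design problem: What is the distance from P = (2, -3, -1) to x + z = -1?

distance = |a·x₀ + b·y₀ + c·z₀ - d| / √(a² + b² + c²)
  = |1·2 + 0·(-3) + 1·(-1) - (-1)| / √(1² + 0² + 1²)
  = |2 + 0 - 1 + 1| / √(1 + 0 + 1)
  = |2| / √2
  = 2 / 1.414
  ≈ 1.414

1.414


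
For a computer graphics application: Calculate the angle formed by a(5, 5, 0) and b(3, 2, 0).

a·b = 5·3 + 5·2 + 0·0 = 15 + 10 + 0 = 25
|a| = √(5² + 5² + 0²) = √50 ≈ 7.071
|b| = √(3² + 2² + 0²) = √13 ≈ 3.606
cos θ = (a·b)/(|a||b|) = 25/(7.071·3.606) ≈ 0.9806
θ = arccos(0.9806) ≈ 11.31°

11.31°


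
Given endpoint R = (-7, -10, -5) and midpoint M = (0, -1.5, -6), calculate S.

S = 2M - R
  = (2·0 - (-7), 2·(-1.5) - (-10), 2·(-6) - (-5))
  = (0 + 7, -3 + 10, -12 + 5)
  = (7, 7, -7)

(7, 7, -7)


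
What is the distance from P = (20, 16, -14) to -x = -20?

distance = |a·x₀ + b·y₀ + c·z₀ - d| / √(a² + b² + c²)
  = |(-1)·20 + 0·16 + 0·(-14) - (-20)| / √((-1)² + 0² + 0²)
  = |-20 + 0 + 0 + 20| / √(1 + 0 + 0)
  = |0| / √1
  = 0 / 1
  ≈ 0

0


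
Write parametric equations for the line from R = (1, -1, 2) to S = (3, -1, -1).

Direction vector d = S - R = (3 - 1, -1 + 1, -1 - 2) = (2, 0, -3)
Parametric form r = R + t·d:
x = 1 + 2t, y = -1, z = 2 - 3t

x = 1 + 2t, y = -1, z = 2 - 3t


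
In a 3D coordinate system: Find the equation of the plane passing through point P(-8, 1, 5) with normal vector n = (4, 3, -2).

The plane through P with normal n = (a, b, c) satisfies n·(r - P) = 0,
i.e. ax + by + cz = a·x₀ + b·y₀ + c·z₀.
d = 4·(-8) + 3·1 + (-2)·5
  = -32 + 3 - 10
  = -39
Equation: 4x + 3y - 2z = -39

4x + 3y - 2z = -39


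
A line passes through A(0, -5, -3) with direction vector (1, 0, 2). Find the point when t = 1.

P(t) = A + t·d
  = (0 + 1·1, -5 + 0·1, -3 + 2·1)
  = (0 + 1, -5 + 0, -3 + 2)
  = (1, -5, -1)

(1, -5, -1)


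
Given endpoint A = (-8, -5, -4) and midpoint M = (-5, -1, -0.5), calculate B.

B = 2M - A
  = (2·(-5) - (-8), 2·(-1) - (-5), 2·(-0.5) - (-4))
  = (-10 + 8, -2 + 5, -1 + 4)
  = (-2, 3, 3)

(-2, 3, 3)


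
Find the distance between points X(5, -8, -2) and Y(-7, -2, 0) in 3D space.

d = √[(x₂-x₁)² + (y₂-y₁)² + (z₂-z₁)²]
  = √[(-12)² + 6² + 2²]
  = √[144 + 36 + 4]
  = √184
  ≈ 13.56

13.56


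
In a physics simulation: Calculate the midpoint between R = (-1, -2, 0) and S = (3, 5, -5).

M = ((x₁+x₂)/2, (y₁+y₂)/2, (z₁+z₂)/2)
  = ((-1 + 3)/2, (-2 + 5)/2, (0 - 5)/2)
  = (2/2, 3/2, -5/2)
  = (1, 1.5, -2.5)

(1, 1.5, -2.5)


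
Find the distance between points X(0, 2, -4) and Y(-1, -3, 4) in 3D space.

d = √[(x₂-x₁)² + (y₂-y₁)² + (z₂-z₁)²]
  = √[(-1)² + (-5)² + 8²]
  = √[1 + 25 + 64]
  = √90
  ≈ 9.487

9.487


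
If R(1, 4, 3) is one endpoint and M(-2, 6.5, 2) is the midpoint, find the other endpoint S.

S = 2M - R
  = (2·(-2) - 1, 2·6.5 - 4, 2·2 - 3)
  = (-4 - 1, 13 - 4, 4 - 3)
  = (-5, 9, 1)

(-5, 9, 1)


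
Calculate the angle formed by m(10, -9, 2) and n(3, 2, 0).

m·n = 10·3 + (-9)·2 + 2·0 = 30 - 18 + 0 = 12
|m| = √(10² + (-9)² + 2²) = √185 ≈ 13.6
|n| = √(3² + 2² + 0²) = √13 ≈ 3.606
cos θ = (m·n)/(|m||n|) = 12/(13.6·3.606) ≈ 0.2447
θ = arccos(0.2447) ≈ 75.84°

75.84°


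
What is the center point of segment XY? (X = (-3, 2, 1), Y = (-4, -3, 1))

M = ((x₁+x₂)/2, (y₁+y₂)/2, (z₁+z₂)/2)
  = ((-3 - 4)/2, (2 - 3)/2, (1 + 1)/2)
  = (-7/2, -1/2, 2/2)
  = (-3.5, -0.5, 1)

(-3.5, -0.5, 1)


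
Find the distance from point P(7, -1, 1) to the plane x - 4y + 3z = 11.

distance = |a·x₀ + b·y₀ + c·z₀ - d| / √(a² + b² + c²)
  = |1·7 + (-4)·(-1) + 3·1 - 11| / √(1² + (-4)² + 3²)
  = |7 + 4 + 3 - 11| / √(1 + 16 + 9)
  = |3| / √26
  = 3 / 5.099
  ≈ 0.5883

0.5883


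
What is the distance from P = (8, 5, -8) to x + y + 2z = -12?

distance = |a·x₀ + b·y₀ + c·z₀ - d| / √(a² + b² + c²)
  = |1·8 + 1·5 + 2·(-8) - (-12)| / √(1² + 1² + 2²)
  = |8 + 5 - 16 + 12| / √(1 + 1 + 4)
  = |9| / √6
  = 9 / 2.449
  ≈ 3.674

3.674


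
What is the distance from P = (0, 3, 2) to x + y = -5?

distance = |a·x₀ + b·y₀ + c·z₀ - d| / √(a² + b² + c²)
  = |1·0 + 1·3 + 0·2 - (-5)| / √(1² + 1² + 0²)
  = |0 + 3 + 0 + 5| / √(1 + 1 + 0)
  = |8| / √2
  = 8 / 1.414
  ≈ 5.657

5.657


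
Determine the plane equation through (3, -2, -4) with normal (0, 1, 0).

The plane through P with normal n = (a, b, c) satisfies n·(r - P) = 0,
i.e. ax + by + cz = a·x₀ + b·y₀ + c·z₀.
d = 0·3 + 1·(-2) + 0·(-4)
  = 0 - 2 + 0
  = -2
Equation: y = -2

y = -2


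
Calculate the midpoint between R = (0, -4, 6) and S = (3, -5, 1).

M = ((x₁+x₂)/2, (y₁+y₂)/2, (z₁+z₂)/2)
  = ((0 + 3)/2, (-4 - 5)/2, (6 + 1)/2)
  = (3/2, -9/2, 7/2)
  = (1.5, -4.5, 3.5)

(1.5, -4.5, 3.5)


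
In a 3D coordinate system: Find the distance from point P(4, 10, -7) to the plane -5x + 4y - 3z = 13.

distance = |a·x₀ + b·y₀ + c·z₀ - d| / √(a² + b² + c²)
  = |(-5)·4 + 4·10 + (-3)·(-7) - 13| / √((-5)² + 4² + (-3)²)
  = |-20 + 40 + 21 - 13| / √(25 + 16 + 9)
  = |28| / √50
  = 28 / 7.071
  ≈ 3.96

3.96


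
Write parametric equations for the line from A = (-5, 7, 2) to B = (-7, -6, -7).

Direction vector d = B - A = (-7 + 5, -6 - 7, -7 - 2) = (-2, -13, -9)
Parametric form r = A + t·d:
x = -5 - 2t, y = 7 - 13t, z = 2 - 9t

x = -5 - 2t, y = 7 - 13t, z = 2 - 9t


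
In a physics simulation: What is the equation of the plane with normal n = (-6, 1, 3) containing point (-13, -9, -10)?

The plane through P with normal n = (a, b, c) satisfies n·(r - P) = 0,
i.e. ax + by + cz = a·x₀ + b·y₀ + c·z₀.
d = (-6)·(-13) + 1·(-9) + 3·(-10)
  = 78 - 9 - 30
  = 39
Equation: -6x + y + 3z = 39

-6x + y + 3z = 39


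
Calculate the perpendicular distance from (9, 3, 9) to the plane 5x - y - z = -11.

distance = |a·x₀ + b·y₀ + c·z₀ - d| / √(a² + b² + c²)
  = |5·9 + (-1)·3 + (-1)·9 - (-11)| / √(5² + (-1)² + (-1)²)
  = |45 - 3 - 9 + 11| / √(25 + 1 + 1)
  = |44| / √27
  = 44 / 5.196
  ≈ 8.468

8.468


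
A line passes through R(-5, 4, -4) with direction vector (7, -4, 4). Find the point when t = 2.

P(t) = R + t·d
  = (-5 + 7·2, 4 + (-4)·2, -4 + 4·2)
  = (-5 + 14, 4 - 8, -4 + 8)
  = (9, -4, 4)

(9, -4, 4)


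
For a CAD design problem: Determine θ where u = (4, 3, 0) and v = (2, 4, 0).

u·v = 4·2 + 3·4 + 0·0 = 8 + 12 + 0 = 20
|u| = √(4² + 3² + 0²) = √25 ≈ 5
|v| = √(2² + 4² + 0²) = √20 ≈ 4.472
cos θ = (u·v)/(|u||v|) = 20/(5·4.472) ≈ 0.8944
θ = arccos(0.8944) ≈ 26.57°

26.57°


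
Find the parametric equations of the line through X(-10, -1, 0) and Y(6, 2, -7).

Direction vector d = Y - X = (6 + 10, 2 + 1, -7 + 0) = (16, 3, -7)
Parametric form r = X + t·d:
x = -10 + 16t, y = -1 + 3t, z = 0 - 7t

x = -10 + 16t, y = -1 + 3t, z = 0 - 7t


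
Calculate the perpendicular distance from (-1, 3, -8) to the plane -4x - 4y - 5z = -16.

distance = |a·x₀ + b·y₀ + c·z₀ - d| / √(a² + b² + c²)
  = |(-4)·(-1) + (-4)·3 + (-5)·(-8) - (-16)| / √((-4)² + (-4)² + (-5)²)
  = |4 - 12 + 40 + 16| / √(16 + 16 + 25)
  = |48| / √57
  = 48 / 7.55
  ≈ 6.358

6.358


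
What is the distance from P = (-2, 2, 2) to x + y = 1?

distance = |a·x₀ + b·y₀ + c·z₀ - d| / √(a² + b² + c²)
  = |1·(-2) + 1·2 + 0·2 - 1| / √(1² + 1² + 0²)
  = |-2 + 2 + 0 - 1| / √(1 + 1 + 0)
  = |-1| / √2
  = 1 / 1.414
  ≈ 0.7071

0.7071


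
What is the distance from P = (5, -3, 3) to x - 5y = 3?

distance = |a·x₀ + b·y₀ + c·z₀ - d| / √(a² + b² + c²)
  = |1·5 + (-5)·(-3) + 0·3 - 3| / √(1² + (-5)² + 0²)
  = |5 + 15 + 0 - 3| / √(1 + 25 + 0)
  = |17| / √26
  = 17 / 5.099
  ≈ 3.334

3.334


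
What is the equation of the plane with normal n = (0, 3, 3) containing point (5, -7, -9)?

The plane through P with normal n = (a, b, c) satisfies n·(r - P) = 0,
i.e. ax + by + cz = a·x₀ + b·y₀ + c·z₀.
d = 0·5 + 3·(-7) + 3·(-9)
  = 0 - 21 - 27
  = -48
Equation: 3y + 3z = -48

3y + 3z = -48


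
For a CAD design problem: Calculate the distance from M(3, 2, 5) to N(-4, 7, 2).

d = √[(x₂-x₁)² + (y₂-y₁)² + (z₂-z₁)²]
  = √[(-7)² + 5² + (-3)²]
  = √[49 + 25 + 9]
  = √83
  ≈ 9.11

9.11


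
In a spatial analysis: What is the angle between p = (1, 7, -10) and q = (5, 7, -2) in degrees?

p·q = 1·5 + 7·7 + (-10)·(-2) = 5 + 49 + 20 = 74
|p| = √(1² + 7² + (-10)²) = √150 ≈ 12.25
|q| = √(5² + 7² + (-2)²) = √78 ≈ 8.832
cos θ = (p·q)/(|p||q|) = 74/(12.25·8.832) ≈ 0.6841
θ = arccos(0.6841) ≈ 46.83°

46.83°


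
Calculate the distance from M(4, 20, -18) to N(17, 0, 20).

d = √[(x₂-x₁)² + (y₂-y₁)² + (z₂-z₁)²]
  = √[13² + (-20)² + 38²]
  = √[169 + 400 + 1444]
  = √2013
  ≈ 44.87

44.87


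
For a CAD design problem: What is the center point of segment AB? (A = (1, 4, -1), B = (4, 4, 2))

M = ((x₁+x₂)/2, (y₁+y₂)/2, (z₁+z₂)/2)
  = ((1 + 4)/2, (4 + 4)/2, (-1 + 2)/2)
  = (5/2, 8/2, 1/2)
  = (2.5, 4, 0.5)

(2.5, 4, 0.5)


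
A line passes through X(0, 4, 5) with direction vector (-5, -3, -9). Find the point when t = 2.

P(t) = X + t·d
  = (0 + (-5)·2, 4 + (-3)·2, 5 + (-9)·2)
  = (0 - 10, 4 - 6, 5 - 18)
  = (-10, -2, -13)

(-10, -2, -13)


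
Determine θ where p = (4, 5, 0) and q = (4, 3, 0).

p·q = 4·4 + 5·3 + 0·0 = 16 + 15 + 0 = 31
|p| = √(4² + 5² + 0²) = √41 ≈ 6.403
|q| = √(4² + 3² + 0²) = √25 ≈ 5
cos θ = (p·q)/(|p||q|) = 31/(6.403·5) ≈ 0.9683
θ = arccos(0.9683) ≈ 14.47°

14.47°


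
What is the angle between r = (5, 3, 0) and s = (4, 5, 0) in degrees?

r·s = 5·4 + 3·5 + 0·0 = 20 + 15 + 0 = 35
|r| = √(5² + 3² + 0²) = √34 ≈ 5.831
|s| = √(4² + 5² + 0²) = √41 ≈ 6.403
cos θ = (r·s)/(|r||s|) = 35/(5.831·6.403) ≈ 0.9374
θ = arccos(0.9374) ≈ 20.38°

20.38°


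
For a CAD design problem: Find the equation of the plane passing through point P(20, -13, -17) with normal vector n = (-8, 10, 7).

The plane through P with normal n = (a, b, c) satisfies n·(r - P) = 0,
i.e. ax + by + cz = a·x₀ + b·y₀ + c·z₀.
d = (-8)·20 + 10·(-13) + 7·(-17)
  = -160 - 130 - 119
  = -409
Equation: -8x + 10y + 7z = -409

-8x + 10y + 7z = -409


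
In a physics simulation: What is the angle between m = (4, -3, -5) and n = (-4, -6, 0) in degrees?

m·n = 4·(-4) + (-3)·(-6) + (-5)·0 = -16 + 18 + 0 = 2
|m| = √(4² + (-3)² + (-5)²) = √50 ≈ 7.071
|n| = √((-4)² + (-6)² + 0²) = √52 ≈ 7.211
cos θ = (m·n)/(|m||n|) = 2/(7.071·7.211) ≈ 0.03922
θ = arccos(0.03922) ≈ 87.75°

87.75°


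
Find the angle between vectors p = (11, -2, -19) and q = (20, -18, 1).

p·q = 11·20 + (-2)·(-18) + (-19)·1 = 220 + 36 - 19 = 237
|p| = √(11² + (-2)² + (-19)²) = √486 ≈ 22.05
|q| = √(20² + (-18)² + 1²) = √725 ≈ 26.93
cos θ = (p·q)/(|p||q|) = 237/(22.05·26.93) ≈ 0.3993
θ = arccos(0.3993) ≈ 66.47°

66.47°


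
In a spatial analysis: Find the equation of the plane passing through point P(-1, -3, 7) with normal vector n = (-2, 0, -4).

The plane through P with normal n = (a, b, c) satisfies n·(r - P) = 0,
i.e. ax + by + cz = a·x₀ + b·y₀ + c·z₀.
d = (-2)·(-1) + 0·(-3) + (-4)·7
  = 2 + 0 - 28
  = -26
Equation: -2x - 4z = -26

-2x - 4z = -26


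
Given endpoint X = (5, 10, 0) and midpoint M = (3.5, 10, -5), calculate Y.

Y = 2M - X
  = (2·3.5 - 5, 2·10 - 10, 2·(-5) - 0)
  = (7 - 5, 20 - 10, -10 + 0)
  = (2, 10, -10)

(2, 10, -10)


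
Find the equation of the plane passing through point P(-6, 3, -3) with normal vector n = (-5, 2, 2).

The plane through P with normal n = (a, b, c) satisfies n·(r - P) = 0,
i.e. ax + by + cz = a·x₀ + b·y₀ + c·z₀.
d = (-5)·(-6) + 2·3 + 2·(-3)
  = 30 + 6 - 6
  = 30
Equation: -5x + 2y + 2z = 30

-5x + 2y + 2z = 30


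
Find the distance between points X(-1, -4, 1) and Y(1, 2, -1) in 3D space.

d = √[(x₂-x₁)² + (y₂-y₁)² + (z₂-z₁)²]
  = √[2² + 6² + (-2)²]
  = √[4 + 36 + 4]
  = √44
  ≈ 6.633

6.633


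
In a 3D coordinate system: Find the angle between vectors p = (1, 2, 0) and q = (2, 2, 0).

p·q = 1·2 + 2·2 + 0·0 = 2 + 4 + 0 = 6
|p| = √(1² + 2² + 0²) = √5 ≈ 2.236
|q| = √(2² + 2² + 0²) = √8 ≈ 2.828
cos θ = (p·q)/(|p||q|) = 6/(2.236·2.828) ≈ 0.9487
θ = arccos(0.9487) ≈ 18.43°

18.43°


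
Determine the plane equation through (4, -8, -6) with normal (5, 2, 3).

The plane through P with normal n = (a, b, c) satisfies n·(r - P) = 0,
i.e. ax + by + cz = a·x₀ + b·y₀ + c·z₀.
d = 5·4 + 2·(-8) + 3·(-6)
  = 20 - 16 - 18
  = -14
Equation: 5x + 2y + 3z = -14

5x + 2y + 3z = -14


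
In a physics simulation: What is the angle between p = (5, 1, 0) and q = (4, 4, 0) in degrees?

p·q = 5·4 + 1·4 + 0·0 = 20 + 4 + 0 = 24
|p| = √(5² + 1² + 0²) = √26 ≈ 5.099
|q| = √(4² + 4² + 0²) = √32 ≈ 5.657
cos θ = (p·q)/(|p||q|) = 24/(5.099·5.657) ≈ 0.8321
θ = arccos(0.8321) ≈ 33.69°

33.69°


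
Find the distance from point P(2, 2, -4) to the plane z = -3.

distance = |a·x₀ + b·y₀ + c·z₀ - d| / √(a² + b² + c²)
  = |0·2 + 0·2 + 1·(-4) - (-3)| / √(0² + 0² + 1²)
  = |0 + 0 - 4 + 3| / √(0 + 0 + 1)
  = |-1| / √1
  = 1 / 1
  ≈ 1

1


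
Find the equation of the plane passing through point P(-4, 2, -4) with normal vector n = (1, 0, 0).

The plane through P with normal n = (a, b, c) satisfies n·(r - P) = 0,
i.e. ax + by + cz = a·x₀ + b·y₀ + c·z₀.
d = 1·(-4) + 0·2 + 0·(-4)
  = -4 + 0 + 0
  = -4
Equation: x = -4

x = -4


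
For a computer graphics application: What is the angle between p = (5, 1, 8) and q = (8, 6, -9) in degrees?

p·q = 5·8 + 1·6 + 8·(-9) = 40 + 6 - 72 = -26
|p| = √(5² + 1² + 8²) = √90 ≈ 9.487
|q| = √(8² + 6² + (-9)²) = √181 ≈ 13.45
cos θ = (p·q)/(|p||q|) = -26/(9.487·13.45) ≈ -0.2037
θ = arccos(-0.2037) ≈ 101.8°

101.8°


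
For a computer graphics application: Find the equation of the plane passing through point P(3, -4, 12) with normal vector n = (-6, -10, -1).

The plane through P with normal n = (a, b, c) satisfies n·(r - P) = 0,
i.e. ax + by + cz = a·x₀ + b·y₀ + c·z₀.
d = (-6)·3 + (-10)·(-4) + (-1)·12
  = -18 + 40 - 12
  = 10
Equation: -6x - 10y - z = 10

-6x - 10y - z = 10


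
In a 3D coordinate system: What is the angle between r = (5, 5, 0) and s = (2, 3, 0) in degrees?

r·s = 5·2 + 5·3 + 0·0 = 10 + 15 + 0 = 25
|r| = √(5² + 5² + 0²) = √50 ≈ 7.071
|s| = √(2² + 3² + 0²) = √13 ≈ 3.606
cos θ = (r·s)/(|r||s|) = 25/(7.071·3.606) ≈ 0.9806
θ = arccos(0.9806) ≈ 11.31°

11.31°


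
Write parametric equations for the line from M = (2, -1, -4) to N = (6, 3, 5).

Direction vector d = N - M = (6 - 2, 3 + 1, 5 + 4) = (4, 4, 9)
Parametric form r = M + t·d:
x = 2 + 4t, y = -1 + 4t, z = -4 + 9t

x = 2 + 4t, y = -1 + 4t, z = -4 + 9t


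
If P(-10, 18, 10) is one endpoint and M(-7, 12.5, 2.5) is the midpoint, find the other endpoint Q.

Q = 2M - P
  = (2·(-7) - (-10), 2·12.5 - 18, 2·2.5 - 10)
  = (-14 + 10, 25 - 18, 5 - 10)
  = (-4, 7, -5)

(-4, 7, -5)


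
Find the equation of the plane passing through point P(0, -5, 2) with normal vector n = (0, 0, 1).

The plane through P with normal n = (a, b, c) satisfies n·(r - P) = 0,
i.e. ax + by + cz = a·x₀ + b·y₀ + c·z₀.
d = 0·0 + 0·(-5) + 1·2
  = 0 + 0 + 2
  = 2
Equation: z = 2

z = 2


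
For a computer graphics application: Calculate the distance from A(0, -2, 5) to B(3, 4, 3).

d = √[(x₂-x₁)² + (y₂-y₁)² + (z₂-z₁)²]
  = √[3² + 6² + (-2)²]
  = √[9 + 36 + 4]
  = √49
  ≈ 7

7


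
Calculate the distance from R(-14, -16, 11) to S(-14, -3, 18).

d = √[(x₂-x₁)² + (y₂-y₁)² + (z₂-z₁)²]
  = √[0² + 13² + 7²]
  = √[0 + 169 + 49]
  = √218
  ≈ 14.76

14.76


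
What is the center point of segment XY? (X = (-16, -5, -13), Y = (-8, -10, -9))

M = ((x₁+x₂)/2, (y₁+y₂)/2, (z₁+z₂)/2)
  = ((-16 - 8)/2, (-5 - 10)/2, (-13 - 9)/2)
  = (-24/2, -15/2, -22/2)
  = (-12, -7.5, -11)

(-12, -7.5, -11)


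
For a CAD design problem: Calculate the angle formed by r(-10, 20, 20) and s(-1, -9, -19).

r·s = (-10)·(-1) + 20·(-9) + 20·(-19) = 10 - 180 - 380 = -550
|r| = √((-10)² + 20² + 20²) = √900 ≈ 30
|s| = √((-1)² + (-9)² + (-19)²) = √443 ≈ 21.05
cos θ = (r·s)/(|r||s|) = -550/(30·21.05) ≈ -0.871
θ = arccos(-0.871) ≈ 150.6°

150.6°


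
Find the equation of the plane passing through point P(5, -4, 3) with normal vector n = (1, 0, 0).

The plane through P with normal n = (a, b, c) satisfies n·(r - P) = 0,
i.e. ax + by + cz = a·x₀ + b·y₀ + c·z₀.
d = 1·5 + 0·(-4) + 0·3
  = 5 + 0 + 0
  = 5
Equation: x = 5

x = 5


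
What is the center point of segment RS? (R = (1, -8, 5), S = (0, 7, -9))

M = ((x₁+x₂)/2, (y₁+y₂)/2, (z₁+z₂)/2)
  = ((1 + 0)/2, (-8 + 7)/2, (5 - 9)/2)
  = (1/2, -1/2, -4/2)
  = (0.5, -0.5, -2)

(0.5, -0.5, -2)


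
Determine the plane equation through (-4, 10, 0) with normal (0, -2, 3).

The plane through P with normal n = (a, b, c) satisfies n·(r - P) = 0,
i.e. ax + by + cz = a·x₀ + b·y₀ + c·z₀.
d = 0·(-4) + (-2)·10 + 3·0
  = 0 - 20 + 0
  = -20
Equation: -2y + 3z = -20

-2y + 3z = -20


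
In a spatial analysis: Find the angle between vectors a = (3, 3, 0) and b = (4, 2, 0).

a·b = 3·4 + 3·2 + 0·0 = 12 + 6 + 0 = 18
|a| = √(3² + 3² + 0²) = √18 ≈ 4.243
|b| = √(4² + 2² + 0²) = √20 ≈ 4.472
cos θ = (a·b)/(|a||b|) = 18/(4.243·4.472) ≈ 0.9487
θ = arccos(0.9487) ≈ 18.43°

18.43°


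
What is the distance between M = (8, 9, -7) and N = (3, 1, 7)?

d = √[(x₂-x₁)² + (y₂-y₁)² + (z₂-z₁)²]
  = √[(-5)² + (-8)² + 14²]
  = √[25 + 64 + 196]
  = √285
  ≈ 16.88

16.88


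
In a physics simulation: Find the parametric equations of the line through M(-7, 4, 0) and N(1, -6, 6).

Direction vector d = N - M = (1 + 7, -6 - 4, 6 + 0) = (8, -10, 6)
Parametric form r = M + t·d:
x = -7 + 8t, y = 4 - 10t, z = 0 + 6t

x = -7 + 8t, y = 4 - 10t, z = 0 + 6t


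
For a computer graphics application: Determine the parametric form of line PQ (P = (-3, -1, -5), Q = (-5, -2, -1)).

Direction vector d = Q - P = (-5 + 3, -2 + 1, -1 + 5) = (-2, -1, 4)
Parametric form r = P + t·d:
x = -3 - 2t, y = -1 - t, z = -5 + 4t

x = -3 - 2t, y = -1 - t, z = -5 + 4t


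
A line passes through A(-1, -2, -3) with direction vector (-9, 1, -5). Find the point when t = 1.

P(t) = A + t·d
  = (-1 + (-9)·1, -2 + 1·1, -3 + (-5)·1)
  = (-1 - 9, -2 + 1, -3 - 5)
  = (-10, -1, -8)

(-10, -1, -8)


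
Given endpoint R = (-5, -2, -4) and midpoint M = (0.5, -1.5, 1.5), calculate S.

S = 2M - R
  = (2·0.5 - (-5), 2·(-1.5) - (-2), 2·1.5 - (-4))
  = (1 + 5, -3 + 2, 3 + 4)
  = (6, -1, 7)

(6, -1, 7)


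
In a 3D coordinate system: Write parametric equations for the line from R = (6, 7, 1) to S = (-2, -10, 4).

Direction vector d = S - R = (-2 - 6, -10 - 7, 4 - 1) = (-8, -17, 3)
Parametric form r = R + t·d:
x = 6 - 8t, y = 7 - 17t, z = 1 + 3t

x = 6 - 8t, y = 7 - 17t, z = 1 + 3t


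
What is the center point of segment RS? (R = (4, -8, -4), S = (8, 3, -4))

M = ((x₁+x₂)/2, (y₁+y₂)/2, (z₁+z₂)/2)
  = ((4 + 8)/2, (-8 + 3)/2, (-4 - 4)/2)
  = (12/2, -5/2, -8/2)
  = (6, -2.5, -4)

(6, -2.5, -4)


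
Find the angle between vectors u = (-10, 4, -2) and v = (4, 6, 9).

u·v = (-10)·4 + 4·6 + (-2)·9 = -40 + 24 - 18 = -34
|u| = √((-10)² + 4² + (-2)²) = √120 ≈ 10.95
|v| = √(4² + 6² + 9²) = √133 ≈ 11.53
cos θ = (u·v)/(|u||v|) = -34/(10.95·11.53) ≈ -0.2691
θ = arccos(-0.2691) ≈ 105.6°

105.6°


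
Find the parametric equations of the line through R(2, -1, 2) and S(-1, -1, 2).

Direction vector d = S - R = (-1 - 2, -1 + 1, 2 - 2) = (-3, 0, 0)
Parametric form r = R + t·d:
x = 2 - 3t, y = -1, z = 2

x = 2 - 3t, y = -1, z = 2


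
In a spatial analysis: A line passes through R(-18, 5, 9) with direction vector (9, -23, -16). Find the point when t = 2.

P(t) = R + t·d
  = (-18 + 9·2, 5 + (-23)·2, 9 + (-16)·2)
  = (-18 + 18, 5 - 46, 9 - 32)
  = (0, -41, -23)

(0, -41, -23)


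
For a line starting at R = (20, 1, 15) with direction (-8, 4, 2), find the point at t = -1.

P(t) = R + t·d
  = (20 + (-8)·(-1), 1 + 4·(-1), 15 + 2·(-1))
  = (20 + 8, 1 - 4, 15 - 2)
  = (28, -3, 13)

(28, -3, 13)


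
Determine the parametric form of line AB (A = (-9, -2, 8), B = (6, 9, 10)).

Direction vector d = B - A = (6 + 9, 9 + 2, 10 - 8) = (15, 11, 2)
Parametric form r = A + t·d:
x = -9 + 15t, y = -2 + 11t, z = 8 + 2t

x = -9 + 15t, y = -2 + 11t, z = 8 + 2t


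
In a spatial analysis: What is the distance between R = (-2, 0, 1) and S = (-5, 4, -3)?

d = √[(x₂-x₁)² + (y₂-y₁)² + (z₂-z₁)²]
  = √[(-3)² + 4² + (-4)²]
  = √[9 + 16 + 16]
  = √41
  ≈ 6.403

6.403


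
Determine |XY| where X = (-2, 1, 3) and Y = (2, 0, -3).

d = √[(x₂-x₁)² + (y₂-y₁)² + (z₂-z₁)²]
  = √[4² + (-1)² + (-6)²]
  = √[16 + 1 + 36]
  = √53
  ≈ 7.28

7.28


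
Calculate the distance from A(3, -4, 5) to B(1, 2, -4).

d = √[(x₂-x₁)² + (y₂-y₁)² + (z₂-z₁)²]
  = √[(-2)² + 6² + (-9)²]
  = √[4 + 36 + 81]
  = √121
  ≈ 11

11


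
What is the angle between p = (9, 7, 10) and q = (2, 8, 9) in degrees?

p·q = 9·2 + 7·8 + 10·9 = 18 + 56 + 90 = 164
|p| = √(9² + 7² + 10²) = √230 ≈ 15.17
|q| = √(2² + 8² + 9²) = √149 ≈ 12.21
cos θ = (p·q)/(|p||q|) = 164/(15.17·12.21) ≈ 0.8859
θ = arccos(0.8859) ≈ 27.64°

27.64°


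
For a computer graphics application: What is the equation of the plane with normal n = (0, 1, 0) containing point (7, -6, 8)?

The plane through P with normal n = (a, b, c) satisfies n·(r - P) = 0,
i.e. ax + by + cz = a·x₀ + b·y₀ + c·z₀.
d = 0·7 + 1·(-6) + 0·8
  = 0 - 6 + 0
  = -6
Equation: y = -6

y = -6


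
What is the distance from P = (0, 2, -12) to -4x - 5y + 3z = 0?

distance = |a·x₀ + b·y₀ + c·z₀ - d| / √(a² + b² + c²)
  = |(-4)·0 + (-5)·2 + 3·(-12) - 0| / √((-4)² + (-5)² + 3²)
  = |0 - 10 - 36 + 0| / √(16 + 25 + 9)
  = |-46| / √50
  = 46 / 7.071
  ≈ 6.505

6.505


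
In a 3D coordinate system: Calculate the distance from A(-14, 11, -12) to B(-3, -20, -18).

d = √[(x₂-x₁)² + (y₂-y₁)² + (z₂-z₁)²]
  = √[11² + (-31)² + (-6)²]
  = √[121 + 961 + 36]
  = √1118
  ≈ 33.44

33.44


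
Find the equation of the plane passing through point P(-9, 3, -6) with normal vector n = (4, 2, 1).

The plane through P with normal n = (a, b, c) satisfies n·(r - P) = 0,
i.e. ax + by + cz = a·x₀ + b·y₀ + c·z₀.
d = 4·(-9) + 2·3 + 1·(-6)
  = -36 + 6 - 6
  = -36
Equation: 4x + 2y + z = -36

4x + 2y + z = -36


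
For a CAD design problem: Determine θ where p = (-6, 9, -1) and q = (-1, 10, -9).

p·q = (-6)·(-1) + 9·10 + (-1)·(-9) = 6 + 90 + 9 = 105
|p| = √((-6)² + 9² + (-1)²) = √118 ≈ 10.86
|q| = √((-1)² + 10² + (-9)²) = √182 ≈ 13.49
cos θ = (p·q)/(|p||q|) = 105/(10.86·13.49) ≈ 0.7165
θ = arccos(0.7165) ≈ 44.23°

44.23°


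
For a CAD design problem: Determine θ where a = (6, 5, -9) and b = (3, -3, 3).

a·b = 6·3 + 5·(-3) + (-9)·3 = 18 - 15 - 27 = -24
|a| = √(6² + 5² + (-9)²) = √142 ≈ 11.92
|b| = √(3² + (-3)² + 3²) = √27 ≈ 5.196
cos θ = (a·b)/(|a||b|) = -24/(11.92·5.196) ≈ -0.3876
θ = arccos(-0.3876) ≈ 112.8°

112.8°


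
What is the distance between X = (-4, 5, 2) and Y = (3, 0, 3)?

d = √[(x₂-x₁)² + (y₂-y₁)² + (z₂-z₁)²]
  = √[7² + (-5)² + 1²]
  = √[49 + 25 + 1]
  = √75
  ≈ 8.66

8.66


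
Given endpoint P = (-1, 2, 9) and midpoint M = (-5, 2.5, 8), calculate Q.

Q = 2M - P
  = (2·(-5) - (-1), 2·2.5 - 2, 2·8 - 9)
  = (-10 + 1, 5 - 2, 16 - 9)
  = (-9, 3, 7)

(-9, 3, 7)


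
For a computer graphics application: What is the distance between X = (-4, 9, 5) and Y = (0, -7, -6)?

d = √[(x₂-x₁)² + (y₂-y₁)² + (z₂-z₁)²]
  = √[4² + (-16)² + (-11)²]
  = √[16 + 256 + 121]
  = √393
  ≈ 19.82

19.82


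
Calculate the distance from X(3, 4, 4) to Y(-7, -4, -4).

d = √[(x₂-x₁)² + (y₂-y₁)² + (z₂-z₁)²]
  = √[(-10)² + (-8)² + (-8)²]
  = √[100 + 64 + 64]
  = √228
  ≈ 15.1

15.1


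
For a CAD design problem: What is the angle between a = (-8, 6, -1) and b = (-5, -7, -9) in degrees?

a·b = (-8)·(-5) + 6·(-7) + (-1)·(-9) = 40 - 42 + 9 = 7
|a| = √((-8)² + 6² + (-1)²) = √101 ≈ 10.05
|b| = √((-5)² + (-7)² + (-9)²) = √155 ≈ 12.45
cos θ = (a·b)/(|a||b|) = 7/(10.05·12.45) ≈ 0.05595
θ = arccos(0.05595) ≈ 86.79°

86.79°


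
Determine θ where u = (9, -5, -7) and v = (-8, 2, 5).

u·v = 9·(-8) + (-5)·2 + (-7)·5 = -72 - 10 - 35 = -117
|u| = √(9² + (-5)² + (-7)²) = √155 ≈ 12.45
|v| = √((-8)² + 2² + 5²) = √93 ≈ 9.644
cos θ = (u·v)/(|u||v|) = -117/(12.45·9.644) ≈ -0.9745
θ = arccos(-0.9745) ≈ 167°

167°


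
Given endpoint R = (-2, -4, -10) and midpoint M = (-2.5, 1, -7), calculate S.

S = 2M - R
  = (2·(-2.5) - (-2), 2·1 - (-4), 2·(-7) - (-10))
  = (-5 + 2, 2 + 4, -14 + 10)
  = (-3, 6, -4)

(-3, 6, -4)


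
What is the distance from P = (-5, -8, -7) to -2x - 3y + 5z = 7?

distance = |a·x₀ + b·y₀ + c·z₀ - d| / √(a² + b² + c²)
  = |(-2)·(-5) + (-3)·(-8) + 5·(-7) - 7| / √((-2)² + (-3)² + 5²)
  = |10 + 24 - 35 - 7| / √(4 + 9 + 25)
  = |-8| / √38
  = 8 / 6.164
  ≈ 1.298

1.298


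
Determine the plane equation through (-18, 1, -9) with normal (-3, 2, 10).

The plane through P with normal n = (a, b, c) satisfies n·(r - P) = 0,
i.e. ax + by + cz = a·x₀ + b·y₀ + c·z₀.
d = (-3)·(-18) + 2·1 + 10·(-9)
  = 54 + 2 - 90
  = -34
Equation: -3x + 2y + 10z = -34

-3x + 2y + 10z = -34
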